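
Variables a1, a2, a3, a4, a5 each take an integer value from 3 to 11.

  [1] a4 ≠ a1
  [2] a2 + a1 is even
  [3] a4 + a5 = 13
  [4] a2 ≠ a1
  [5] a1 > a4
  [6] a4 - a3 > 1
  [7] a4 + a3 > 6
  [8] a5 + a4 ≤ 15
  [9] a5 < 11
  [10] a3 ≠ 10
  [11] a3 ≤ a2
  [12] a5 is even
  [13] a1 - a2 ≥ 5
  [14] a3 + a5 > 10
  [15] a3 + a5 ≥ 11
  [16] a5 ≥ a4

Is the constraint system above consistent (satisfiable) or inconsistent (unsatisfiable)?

Satisfiable

One satisfying assignment is a1 = 9, a2 = 3, a3 = 3, a4 = 5, a5 = 8.
For the less obvious constraints — constraint 3: a4 + a5 = 13; constraint 6: a4 - a3 = 2 — and the others hold by inspection.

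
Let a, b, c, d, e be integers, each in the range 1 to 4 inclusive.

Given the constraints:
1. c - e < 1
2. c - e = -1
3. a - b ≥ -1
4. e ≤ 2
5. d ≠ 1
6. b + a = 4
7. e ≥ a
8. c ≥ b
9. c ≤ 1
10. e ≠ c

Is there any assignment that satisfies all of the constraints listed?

From constraints 8 and 9: b ≤ c ≤ 1. From constraints 4 and 7: a ≤ e ≤ 2. Hence b + a ≤ 3. But constraint 6 requires b + a = 4, and 4 > 3. Contradiction.

Unsatisfiable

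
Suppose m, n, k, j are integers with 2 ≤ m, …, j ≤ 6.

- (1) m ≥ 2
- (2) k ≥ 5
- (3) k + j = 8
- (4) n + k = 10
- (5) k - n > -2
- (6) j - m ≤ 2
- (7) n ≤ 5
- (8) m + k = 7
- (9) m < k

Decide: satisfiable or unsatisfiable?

Satisfiable

One satisfying assignment is m = 2, n = 5, k = 5, j = 3.
For the less obvious constraints — constraint 3: k + j = 8; constraint 4: n + k = 10; constraint 5: k - n = 0 — and the others hold by inspection.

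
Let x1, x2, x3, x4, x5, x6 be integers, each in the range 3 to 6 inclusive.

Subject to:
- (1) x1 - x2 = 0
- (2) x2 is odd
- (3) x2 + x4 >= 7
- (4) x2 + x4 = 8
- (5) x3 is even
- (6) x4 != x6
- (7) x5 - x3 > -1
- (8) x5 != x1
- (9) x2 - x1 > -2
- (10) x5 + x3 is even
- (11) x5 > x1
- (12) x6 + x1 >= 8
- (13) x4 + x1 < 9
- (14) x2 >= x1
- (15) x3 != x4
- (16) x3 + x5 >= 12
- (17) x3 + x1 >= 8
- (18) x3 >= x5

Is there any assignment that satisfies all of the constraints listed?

Satisfiable

The assignment x1 = 5, x2 = 5, x3 = 6, x4 = 3, x5 = 6, x6 = 5 works:
  constraint 1 holds since x1 - x2 = 0.
  constraint 3 holds since x2 + x4 = 8.
The rest check out directly.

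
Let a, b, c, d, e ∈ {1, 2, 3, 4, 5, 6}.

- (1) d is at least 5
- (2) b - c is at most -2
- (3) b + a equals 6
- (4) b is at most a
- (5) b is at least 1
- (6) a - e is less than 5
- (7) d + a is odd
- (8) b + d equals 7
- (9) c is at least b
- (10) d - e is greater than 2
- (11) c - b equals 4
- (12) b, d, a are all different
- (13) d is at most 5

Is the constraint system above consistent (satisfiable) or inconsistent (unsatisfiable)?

Satisfiable

One satisfying assignment is a = 4, b = 2, c = 6, d = 5, e = 2.
For the less obvious constraints — constraint 2: b - c = -4; constraint 3: b + a = 6; constraint 6: a - e = 2 — and the others hold by inspection.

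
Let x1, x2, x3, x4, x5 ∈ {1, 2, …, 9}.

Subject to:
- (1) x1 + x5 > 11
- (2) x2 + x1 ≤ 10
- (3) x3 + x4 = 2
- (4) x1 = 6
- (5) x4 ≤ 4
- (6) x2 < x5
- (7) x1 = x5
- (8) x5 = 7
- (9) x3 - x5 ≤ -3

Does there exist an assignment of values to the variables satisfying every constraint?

Constraint 4 fixes x1 = 6 and constraint 8 fixes x5 = 7, but constraint 7 requires x1 = x5. Since 6 ≠ 7, contradiction.

Unsatisfiable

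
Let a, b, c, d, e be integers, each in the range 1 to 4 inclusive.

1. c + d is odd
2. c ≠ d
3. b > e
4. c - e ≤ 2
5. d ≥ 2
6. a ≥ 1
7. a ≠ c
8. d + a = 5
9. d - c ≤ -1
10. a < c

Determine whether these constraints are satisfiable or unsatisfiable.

Satisfiable

Setting (a, b, c, d, e) = (2, 4, 4, 3, 2) satisfies everything: constraint 4: c - e = 2; constraint 8: d + a = 5, and the others follow.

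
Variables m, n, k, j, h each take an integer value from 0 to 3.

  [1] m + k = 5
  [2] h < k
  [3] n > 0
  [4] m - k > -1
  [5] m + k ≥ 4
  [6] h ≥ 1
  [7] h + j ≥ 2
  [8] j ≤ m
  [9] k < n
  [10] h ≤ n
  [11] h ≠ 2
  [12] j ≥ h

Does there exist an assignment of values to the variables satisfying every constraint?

Satisfiable

The assignment m = 3, n = 3, k = 2, j = 1, h = 1 works:
  constraint 1 holds since m + k = 5.
  constraint 4 holds since m - k = 1.
The rest check out directly.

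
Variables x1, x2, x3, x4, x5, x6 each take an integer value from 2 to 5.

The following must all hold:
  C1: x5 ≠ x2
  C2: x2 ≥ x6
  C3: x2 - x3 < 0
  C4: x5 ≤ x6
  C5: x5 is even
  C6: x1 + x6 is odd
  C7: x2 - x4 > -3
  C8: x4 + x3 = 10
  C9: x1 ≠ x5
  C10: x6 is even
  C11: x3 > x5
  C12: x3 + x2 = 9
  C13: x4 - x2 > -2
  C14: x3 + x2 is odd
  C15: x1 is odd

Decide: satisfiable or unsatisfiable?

Take x1 = 5, x2 = 4, x3 = 5, x4 = 5, x5 = 2, x6 = 2. Then constraint 3: x2 - x3 = -1; constraint 7: x2 - x4 = -1; constraint 8: x4 + x3 = 10, and every other listed constraint is also met.

Satisfiable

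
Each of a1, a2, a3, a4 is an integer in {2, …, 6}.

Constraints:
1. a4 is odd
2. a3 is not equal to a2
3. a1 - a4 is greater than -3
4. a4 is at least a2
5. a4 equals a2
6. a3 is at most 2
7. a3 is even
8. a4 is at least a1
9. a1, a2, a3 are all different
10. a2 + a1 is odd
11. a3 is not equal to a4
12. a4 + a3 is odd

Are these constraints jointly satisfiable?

Try a1 = 4, a2 = 5, a3 = 2, a4 = 5.
Check constraint 3: a1 - a4 = -1; constraint 9: values 4, 5, 2 are distinct. The remaining constraints are straightforward to verify.

Satisfiable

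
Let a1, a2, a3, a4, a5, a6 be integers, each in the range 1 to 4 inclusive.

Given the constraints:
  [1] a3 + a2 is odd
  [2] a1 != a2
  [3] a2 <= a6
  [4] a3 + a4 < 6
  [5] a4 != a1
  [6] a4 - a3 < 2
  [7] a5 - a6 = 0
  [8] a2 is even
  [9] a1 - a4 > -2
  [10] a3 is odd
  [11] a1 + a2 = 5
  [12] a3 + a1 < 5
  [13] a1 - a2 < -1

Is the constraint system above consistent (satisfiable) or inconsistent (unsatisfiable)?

Satisfiable

Try a1 = 1, a2 = 4, a3 = 1, a4 = 2, a5 = 4, a6 = 4.
Check constraint 4: a3 + a4 = 3; constraint 6: a4 - a3 = 1. The remaining constraints are straightforward to verify.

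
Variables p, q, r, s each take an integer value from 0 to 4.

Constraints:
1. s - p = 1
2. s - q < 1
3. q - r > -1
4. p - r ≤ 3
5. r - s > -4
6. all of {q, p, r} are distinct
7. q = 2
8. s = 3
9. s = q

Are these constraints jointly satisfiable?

Unsatisfiable

Constraint 8 fixes s = 3 and constraint 7 fixes q = 2, but constraint 9 requires s = q. Since 3 ≠ 2, contradiction.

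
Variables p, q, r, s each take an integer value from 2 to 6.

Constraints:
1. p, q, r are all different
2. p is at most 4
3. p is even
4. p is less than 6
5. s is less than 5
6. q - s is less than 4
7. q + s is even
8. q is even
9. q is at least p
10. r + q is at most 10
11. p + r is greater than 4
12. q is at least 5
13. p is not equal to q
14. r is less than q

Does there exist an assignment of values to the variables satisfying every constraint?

Take p = 2, q = 6, r = 4, s = 4. Then constraint 6: q - s = 2; constraint 10: r + q = 10; constraint 11: p + r = 6, and every other listed constraint is also met.

Satisfiable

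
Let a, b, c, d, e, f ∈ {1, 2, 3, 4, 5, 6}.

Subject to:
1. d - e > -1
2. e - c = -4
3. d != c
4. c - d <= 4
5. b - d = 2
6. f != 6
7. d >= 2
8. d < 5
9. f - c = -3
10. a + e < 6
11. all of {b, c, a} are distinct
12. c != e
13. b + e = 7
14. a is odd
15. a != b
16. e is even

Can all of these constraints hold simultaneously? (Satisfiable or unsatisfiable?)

Setting (a, b, c, d, e, f) = (3, 5, 6, 3, 2, 3) satisfies everything: constraint 1: d - e = 1; constraint 2: e - c = -4; constraint 4: c - d = 3, and the others follow.

Satisfiable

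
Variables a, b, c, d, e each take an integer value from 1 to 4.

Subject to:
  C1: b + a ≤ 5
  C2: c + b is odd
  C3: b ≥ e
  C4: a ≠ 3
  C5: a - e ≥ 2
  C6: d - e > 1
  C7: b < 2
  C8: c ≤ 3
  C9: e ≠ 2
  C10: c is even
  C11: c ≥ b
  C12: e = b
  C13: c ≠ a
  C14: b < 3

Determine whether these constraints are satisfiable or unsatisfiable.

Satisfiable

Try a = 4, b = 1, c = 2, d = 4, e = 1.
Check constraint 1: b + a = 5; constraint 5: a - e = 3; constraint 6: d - e = 3. The remaining constraints are straightforward to verify.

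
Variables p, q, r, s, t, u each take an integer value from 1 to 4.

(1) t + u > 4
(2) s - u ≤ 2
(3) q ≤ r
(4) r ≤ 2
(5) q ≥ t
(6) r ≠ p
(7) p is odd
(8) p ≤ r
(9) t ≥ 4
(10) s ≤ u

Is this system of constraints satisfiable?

Unsatisfiable

From constraints 5 and 9: q ≥ t and t ≥ 4, so q ≥ 4. From constraints 3 and 4: q ≤ r and r ≤ 2, so q ≤ 2. But 2 < 4, so no value of q works.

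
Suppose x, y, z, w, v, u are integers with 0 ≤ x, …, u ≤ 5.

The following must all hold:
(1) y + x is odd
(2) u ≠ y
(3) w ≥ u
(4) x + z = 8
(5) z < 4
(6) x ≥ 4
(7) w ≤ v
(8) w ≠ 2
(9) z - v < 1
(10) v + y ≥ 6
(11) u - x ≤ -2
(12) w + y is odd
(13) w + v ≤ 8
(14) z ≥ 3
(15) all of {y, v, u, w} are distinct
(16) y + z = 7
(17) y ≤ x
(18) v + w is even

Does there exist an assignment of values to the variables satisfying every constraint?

Satisfiable

The assignment x = 5, y = 4, z = 3, w = 1, v = 5, u = 0 works:
  constraint 4 holds since x + z = 8.
  constraint 9 holds since z - v = -2.
The rest check out directly.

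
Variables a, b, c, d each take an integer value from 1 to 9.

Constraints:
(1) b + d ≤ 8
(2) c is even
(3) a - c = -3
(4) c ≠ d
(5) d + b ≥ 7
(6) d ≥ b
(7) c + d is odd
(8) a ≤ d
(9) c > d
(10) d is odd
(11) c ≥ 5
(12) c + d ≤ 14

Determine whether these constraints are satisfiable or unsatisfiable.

Satisfiable

One satisfying assignment is a = 3, b = 3, c = 6, d = 5.
For the less obvious constraints — constraint 1: b + d = 8; constraint 3: a - c = -3 — and the others hold by inspection.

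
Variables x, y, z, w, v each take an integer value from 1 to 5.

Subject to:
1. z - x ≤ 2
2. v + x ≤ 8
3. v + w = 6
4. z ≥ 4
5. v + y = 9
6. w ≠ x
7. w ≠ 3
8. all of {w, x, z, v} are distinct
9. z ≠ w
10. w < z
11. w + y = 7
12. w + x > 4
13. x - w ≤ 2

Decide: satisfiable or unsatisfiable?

Setting (x, y, z, w, v) = (3, 5, 5, 2, 4) satisfies everything: constraint 1: z - x = 2; constraint 2: v + x = 7; constraint 3: v + w = 6, and the others follow.

Satisfiable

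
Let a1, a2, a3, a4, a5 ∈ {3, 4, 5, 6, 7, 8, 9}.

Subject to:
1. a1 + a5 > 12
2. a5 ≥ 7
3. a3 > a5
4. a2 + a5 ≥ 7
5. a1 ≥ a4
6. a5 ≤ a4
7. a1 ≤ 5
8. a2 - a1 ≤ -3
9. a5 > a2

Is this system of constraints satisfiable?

Unsatisfiable

From constraints 2 and 6: a4 ≥ a5 and a5 ≥ 7, so a4 ≥ 7. From constraints 5 and 7: a4 ≤ a1 and a1 ≤ 5, so a4 ≤ 5. But 5 < 7, so no value of a4 works.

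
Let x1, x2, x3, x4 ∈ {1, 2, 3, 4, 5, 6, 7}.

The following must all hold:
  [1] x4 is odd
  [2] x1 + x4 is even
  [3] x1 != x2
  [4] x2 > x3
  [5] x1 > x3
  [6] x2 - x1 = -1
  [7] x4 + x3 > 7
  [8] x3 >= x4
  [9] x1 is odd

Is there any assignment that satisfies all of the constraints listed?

Satisfiable

Setting (x1, x2, x3, x4) = (7, 6, 5, 3) satisfies everything: constraint 6: x2 - x1 = -1; constraint 7: x4 + x3 = 8, and the others follow.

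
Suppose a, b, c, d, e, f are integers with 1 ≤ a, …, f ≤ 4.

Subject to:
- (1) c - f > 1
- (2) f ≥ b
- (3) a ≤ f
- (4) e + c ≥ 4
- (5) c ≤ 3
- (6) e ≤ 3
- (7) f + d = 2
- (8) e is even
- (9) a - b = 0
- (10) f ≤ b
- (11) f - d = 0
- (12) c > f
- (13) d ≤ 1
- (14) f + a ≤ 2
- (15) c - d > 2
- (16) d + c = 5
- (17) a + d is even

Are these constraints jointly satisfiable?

From constraint 13: d ≤ 1. From constraint 5: c ≤ 3. Hence d + c ≤ 4. But constraint 16 requires d + c = 5, and 5 > 4. Contradiction.

Unsatisfiable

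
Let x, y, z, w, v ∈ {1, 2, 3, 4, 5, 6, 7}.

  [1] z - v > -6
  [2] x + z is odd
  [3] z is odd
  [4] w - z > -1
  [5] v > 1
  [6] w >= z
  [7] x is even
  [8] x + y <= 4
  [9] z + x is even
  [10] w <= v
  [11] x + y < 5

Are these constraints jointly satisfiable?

Constraint 3 makes z odd and constraint 7 makes x even, so z + x must be odd. Constraint 9 says z + x is even — contradiction.

Unsatisfiable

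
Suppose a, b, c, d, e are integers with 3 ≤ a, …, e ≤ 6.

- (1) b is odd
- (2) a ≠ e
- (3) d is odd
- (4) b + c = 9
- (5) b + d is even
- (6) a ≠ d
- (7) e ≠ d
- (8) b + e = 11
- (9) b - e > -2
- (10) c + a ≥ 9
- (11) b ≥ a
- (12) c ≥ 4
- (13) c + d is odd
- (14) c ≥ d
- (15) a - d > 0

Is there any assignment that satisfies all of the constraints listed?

Satisfiable

The assignment a = 5, b = 5, c = 4, d = 3, e = 6 works:
  constraint 4 holds since b + c = 9.
  constraint 8 holds since b + e = 11.
  constraint 9 holds since b - e = -1.
The rest check out directly.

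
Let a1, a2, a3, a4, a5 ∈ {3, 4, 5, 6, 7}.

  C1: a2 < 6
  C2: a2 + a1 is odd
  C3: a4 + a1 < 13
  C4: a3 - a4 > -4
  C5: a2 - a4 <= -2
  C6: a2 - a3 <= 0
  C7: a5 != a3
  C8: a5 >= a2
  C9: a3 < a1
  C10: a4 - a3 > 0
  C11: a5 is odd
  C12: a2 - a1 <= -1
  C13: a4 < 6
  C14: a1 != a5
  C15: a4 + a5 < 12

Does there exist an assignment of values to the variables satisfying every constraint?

Satisfiable

Setting (a1, a2, a3, a4, a5) = (6, 3, 3, 5, 5) satisfies everything: constraint 3: a4 + a1 = 11; constraint 4: a3 - a4 = -2; constraint 5: a2 - a4 = -2, and the others follow.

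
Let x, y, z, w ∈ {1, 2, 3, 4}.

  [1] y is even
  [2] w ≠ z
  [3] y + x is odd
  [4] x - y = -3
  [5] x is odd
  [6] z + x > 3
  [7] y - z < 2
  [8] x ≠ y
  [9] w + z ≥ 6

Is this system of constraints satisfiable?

Satisfiable

Try x = 1, y = 4, z = 4, w = 3.
Check constraint 4: x - y = -3; constraint 6: z + x = 5. The remaining constraints are straightforward to verify.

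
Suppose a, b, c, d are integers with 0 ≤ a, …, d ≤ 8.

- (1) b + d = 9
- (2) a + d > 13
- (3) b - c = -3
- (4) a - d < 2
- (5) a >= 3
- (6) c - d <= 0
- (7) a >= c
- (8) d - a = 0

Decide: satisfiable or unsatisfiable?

Setting (a, b, c, d) = (7, 2, 5, 7) satisfies everything: constraint 1: b + d = 9; constraint 2: a + d = 14; constraint 3: b - c = -3, and the others follow.

Satisfiable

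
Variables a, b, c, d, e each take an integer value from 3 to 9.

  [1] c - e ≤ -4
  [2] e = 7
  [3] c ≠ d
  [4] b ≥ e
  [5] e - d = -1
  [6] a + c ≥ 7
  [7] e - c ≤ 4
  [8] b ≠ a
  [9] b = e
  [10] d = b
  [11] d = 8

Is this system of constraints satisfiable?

Constraint 11 fixes d = 8 and constraint 2 fixes e = 7. Constraints 9 and 10 give d = b = e, so d = e. But 8 ≠ 7 — contradiction.

Unsatisfiable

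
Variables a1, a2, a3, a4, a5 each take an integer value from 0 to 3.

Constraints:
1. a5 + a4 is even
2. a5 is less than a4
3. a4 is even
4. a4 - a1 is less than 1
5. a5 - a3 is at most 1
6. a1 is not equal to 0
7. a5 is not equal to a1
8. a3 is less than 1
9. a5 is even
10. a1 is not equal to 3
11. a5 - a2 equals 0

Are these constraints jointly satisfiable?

One satisfying assignment is a1 = 2, a2 = 0, a3 = 0, a4 = 2, a5 = 0.
For the less obvious constraints — constraint 4: a4 - a1 = 0; constraint 5: a5 - a3 = 0 — and the others hold by inspection.

Satisfiable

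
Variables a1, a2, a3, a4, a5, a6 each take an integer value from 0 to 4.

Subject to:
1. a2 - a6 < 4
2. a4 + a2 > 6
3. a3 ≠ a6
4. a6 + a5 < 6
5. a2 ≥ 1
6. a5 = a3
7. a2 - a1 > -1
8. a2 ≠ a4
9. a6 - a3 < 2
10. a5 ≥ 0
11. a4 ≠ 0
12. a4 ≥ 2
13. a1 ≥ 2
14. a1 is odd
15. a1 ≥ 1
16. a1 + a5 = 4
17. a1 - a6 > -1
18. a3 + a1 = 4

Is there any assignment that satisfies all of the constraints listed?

Satisfiable

The assignment a1 = 3, a2 = 4, a3 = 1, a4 = 3, a5 = 1, a6 = 2 works:
  constraint 1 holds since a2 - a6 = 2.
  constraint 2 holds since a4 + a2 = 7.
The rest check out directly.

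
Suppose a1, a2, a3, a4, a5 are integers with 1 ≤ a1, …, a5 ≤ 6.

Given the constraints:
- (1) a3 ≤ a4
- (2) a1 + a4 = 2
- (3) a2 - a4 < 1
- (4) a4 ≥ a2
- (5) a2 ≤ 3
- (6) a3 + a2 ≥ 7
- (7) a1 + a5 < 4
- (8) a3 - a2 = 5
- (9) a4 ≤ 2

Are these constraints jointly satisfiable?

From constraints 1 and 9: a3 ≤ a4 ≤ 2. From constraint 5: a2 ≤ 3. Hence a3 + a2 ≤ 5. But constraint 6 requires a3 + a2 ≥ 7, and 7 > 5. Contradiction.

Unsatisfiable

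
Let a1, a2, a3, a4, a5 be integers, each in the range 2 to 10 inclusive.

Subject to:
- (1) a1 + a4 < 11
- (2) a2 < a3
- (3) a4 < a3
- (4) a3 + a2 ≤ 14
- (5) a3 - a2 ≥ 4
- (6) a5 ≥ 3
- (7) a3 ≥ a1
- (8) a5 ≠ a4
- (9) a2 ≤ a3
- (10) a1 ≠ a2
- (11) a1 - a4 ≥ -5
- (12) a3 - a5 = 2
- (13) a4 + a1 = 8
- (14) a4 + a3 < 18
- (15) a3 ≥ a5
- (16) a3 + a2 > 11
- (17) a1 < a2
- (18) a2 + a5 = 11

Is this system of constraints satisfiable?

Try a1 = 2, a2 = 4, a3 = 9, a4 = 6, a5 = 7.
Check constraint 1: a1 + a4 = 8; constraint 4: a3 + a2 = 13; constraint 5: a3 - a2 = 5. The remaining constraints are straightforward to verify.

Satisfiable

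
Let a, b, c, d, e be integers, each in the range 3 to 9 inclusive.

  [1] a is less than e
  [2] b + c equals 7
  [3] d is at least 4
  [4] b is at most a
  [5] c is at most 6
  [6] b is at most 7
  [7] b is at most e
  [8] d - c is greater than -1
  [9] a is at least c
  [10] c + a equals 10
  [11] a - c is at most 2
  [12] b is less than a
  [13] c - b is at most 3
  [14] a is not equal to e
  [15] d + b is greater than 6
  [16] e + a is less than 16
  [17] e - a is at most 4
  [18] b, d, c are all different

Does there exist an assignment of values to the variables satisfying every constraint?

Satisfiable

Setting (a, b, c, d, e) = (6, 3, 4, 6, 7) satisfies everything: constraint 2: b + c = 7; constraint 8: d - c = 2; constraint 10: c + a = 10, and the others follow.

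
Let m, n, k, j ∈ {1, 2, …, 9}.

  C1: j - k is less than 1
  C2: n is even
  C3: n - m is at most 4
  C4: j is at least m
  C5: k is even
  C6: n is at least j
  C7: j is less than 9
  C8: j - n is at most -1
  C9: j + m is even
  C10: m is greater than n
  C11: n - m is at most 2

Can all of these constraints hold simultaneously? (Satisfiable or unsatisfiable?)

Unsatisfiable

Constraints 4, 8, and 10 give n < m, m ≤ j, j < n. Chaining: n < m ≤ j < n, which forces n < n — impossible.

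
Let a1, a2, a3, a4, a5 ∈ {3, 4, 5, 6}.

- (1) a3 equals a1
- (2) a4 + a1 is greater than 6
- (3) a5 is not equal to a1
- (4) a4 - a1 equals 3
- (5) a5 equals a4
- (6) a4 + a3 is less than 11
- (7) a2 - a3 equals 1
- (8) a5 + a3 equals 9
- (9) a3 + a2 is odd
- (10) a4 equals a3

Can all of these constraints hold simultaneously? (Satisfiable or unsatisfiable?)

Unsatisfiable

From constraints 1, 5, and 10, a5 = a4 = a3 = a1, so a5 = a1. But constraint 3 says a5 ≠ a1. Contradiction.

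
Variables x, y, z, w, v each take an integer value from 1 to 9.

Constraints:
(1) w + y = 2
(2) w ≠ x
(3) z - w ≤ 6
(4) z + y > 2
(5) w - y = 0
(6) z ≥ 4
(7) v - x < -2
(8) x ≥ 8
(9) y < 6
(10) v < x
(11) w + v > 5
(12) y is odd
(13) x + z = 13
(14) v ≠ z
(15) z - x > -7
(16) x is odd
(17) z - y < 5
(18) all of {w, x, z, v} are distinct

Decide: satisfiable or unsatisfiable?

Try x = 9, y = 1, z = 4, w = 1, v = 5.
Check constraint 1: w + y = 2; constraint 3: z - w = 3; constraint 4: z + y = 5. The remaining constraints are straightforward to verify.

Satisfiable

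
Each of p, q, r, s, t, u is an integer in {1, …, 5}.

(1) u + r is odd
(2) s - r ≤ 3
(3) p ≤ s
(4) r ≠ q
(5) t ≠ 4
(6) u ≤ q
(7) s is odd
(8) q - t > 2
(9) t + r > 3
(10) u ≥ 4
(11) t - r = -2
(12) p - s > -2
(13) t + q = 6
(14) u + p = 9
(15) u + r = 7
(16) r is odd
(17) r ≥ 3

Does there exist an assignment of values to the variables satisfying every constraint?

Try p = 5, q = 5, r = 3, s = 5, t = 1, u = 4.
Check constraint 2: s - r = 2; constraint 8: q - t = 4. The remaining constraints are straightforward to verify.

Satisfiable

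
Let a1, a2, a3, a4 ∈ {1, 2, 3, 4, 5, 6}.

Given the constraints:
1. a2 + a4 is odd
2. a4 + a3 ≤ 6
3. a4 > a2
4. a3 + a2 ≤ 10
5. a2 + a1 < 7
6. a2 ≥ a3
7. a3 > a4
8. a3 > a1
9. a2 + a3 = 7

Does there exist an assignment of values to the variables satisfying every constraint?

Constraints 3, 6, and 7 give a3 ≤ a2, a2 < a4, a4 < a3. Chaining: a3 ≤ a2 < a4 < a3, which forces a3 < a3 — impossible.

Unsatisfiable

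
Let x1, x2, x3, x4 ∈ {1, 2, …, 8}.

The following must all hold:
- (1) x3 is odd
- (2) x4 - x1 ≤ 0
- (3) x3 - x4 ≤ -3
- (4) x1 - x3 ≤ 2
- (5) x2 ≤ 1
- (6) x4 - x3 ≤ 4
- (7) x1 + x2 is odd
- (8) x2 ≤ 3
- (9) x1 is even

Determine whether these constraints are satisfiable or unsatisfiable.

Unsatisfiable

Constraints 2, 3, and 4 give x3 − x1 ≥ -2, x1 − x4 ≥ 0, x4 − x3 ≥ 3.
Adding all 3 inequalities: the left sides telescope to 0, and the right sides sum to (-2) + 0 + 3 = 1. So 0 ≥ 1, which is false.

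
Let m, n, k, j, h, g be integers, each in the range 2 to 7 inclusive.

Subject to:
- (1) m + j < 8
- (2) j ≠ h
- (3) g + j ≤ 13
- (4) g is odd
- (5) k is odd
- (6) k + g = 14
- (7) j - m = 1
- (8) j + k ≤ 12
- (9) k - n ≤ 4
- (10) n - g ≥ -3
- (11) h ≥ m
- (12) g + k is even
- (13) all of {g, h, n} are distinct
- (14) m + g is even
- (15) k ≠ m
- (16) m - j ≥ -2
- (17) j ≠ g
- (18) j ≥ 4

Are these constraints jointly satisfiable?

Satisfiable

The assignment m = 3, n = 6, k = 7, j = 4, h = 3, g = 7 works:
  constraint 1 holds since m + j = 7.
  constraint 3 holds since g + j = 11.
  constraint 6 holds since k + g = 14.
The rest check out directly.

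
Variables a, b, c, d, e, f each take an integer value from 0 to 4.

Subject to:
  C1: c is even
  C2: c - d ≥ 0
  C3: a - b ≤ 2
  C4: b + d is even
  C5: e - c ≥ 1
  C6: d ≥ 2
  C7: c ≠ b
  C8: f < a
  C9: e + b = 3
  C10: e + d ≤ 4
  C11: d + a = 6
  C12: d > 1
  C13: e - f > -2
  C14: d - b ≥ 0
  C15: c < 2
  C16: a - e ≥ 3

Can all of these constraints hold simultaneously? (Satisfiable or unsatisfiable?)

Constraints 2, 3, 5, 14, and 16 give c − d ≥ 0, d − b ≥ 0, b − a ≥ -2, a − e ≥ 3, e − c ≥ 1.
Adding all 5 inequalities: the left sides telescope to 0, and the right sides sum to 0 + 0 + (-2) + 3 + 1 = 2. So 0 ≥ 2, which is false.

Unsatisfiable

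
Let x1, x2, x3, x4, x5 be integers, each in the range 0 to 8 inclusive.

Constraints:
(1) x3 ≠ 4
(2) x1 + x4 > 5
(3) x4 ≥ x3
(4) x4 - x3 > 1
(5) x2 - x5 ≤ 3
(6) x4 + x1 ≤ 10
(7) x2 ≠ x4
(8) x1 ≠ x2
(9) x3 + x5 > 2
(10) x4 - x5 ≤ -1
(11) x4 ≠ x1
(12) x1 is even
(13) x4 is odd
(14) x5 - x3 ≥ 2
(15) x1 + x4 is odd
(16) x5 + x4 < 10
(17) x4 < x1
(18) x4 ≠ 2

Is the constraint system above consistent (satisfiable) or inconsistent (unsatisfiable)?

Satisfiable

One satisfying assignment is x1 = 4, x2 = 5, x3 = 1, x4 = 3, x5 = 4.
For the less obvious constraints — constraint 2: x1 + x4 = 7; constraint 4: x4 - x3 = 2; constraint 5: x2 - x5 = 1 — and the others hold by inspection.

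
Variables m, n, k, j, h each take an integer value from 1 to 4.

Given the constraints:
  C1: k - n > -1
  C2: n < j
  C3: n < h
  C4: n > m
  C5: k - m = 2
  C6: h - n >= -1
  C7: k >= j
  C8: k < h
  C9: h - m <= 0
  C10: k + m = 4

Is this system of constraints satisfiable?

Unsatisfiable

Constraints 2, 4, 7, 8, and 9 give j ≤ k, k < h, h ≤ m, m < n, n < j. Chaining: j ≤ k < h ≤ m < n < j, which forces j < j — impossible.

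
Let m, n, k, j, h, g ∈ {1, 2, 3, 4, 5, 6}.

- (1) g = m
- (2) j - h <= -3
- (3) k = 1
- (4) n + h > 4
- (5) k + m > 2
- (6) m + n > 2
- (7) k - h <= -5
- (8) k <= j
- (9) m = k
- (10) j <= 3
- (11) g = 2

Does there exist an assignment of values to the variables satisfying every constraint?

Unsatisfiable

Constraint 11 fixes g = 2 and constraint 3 fixes k = 1. Constraints 1 and 9 give g = m = k, so g = k. But 2 ≠ 1 — contradiction.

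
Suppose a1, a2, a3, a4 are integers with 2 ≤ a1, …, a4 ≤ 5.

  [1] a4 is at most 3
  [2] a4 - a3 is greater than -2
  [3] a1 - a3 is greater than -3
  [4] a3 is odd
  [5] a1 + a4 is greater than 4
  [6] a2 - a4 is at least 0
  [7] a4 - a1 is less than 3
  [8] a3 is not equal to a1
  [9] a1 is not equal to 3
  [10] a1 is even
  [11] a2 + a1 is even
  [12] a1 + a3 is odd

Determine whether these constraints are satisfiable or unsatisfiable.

Satisfiable

Setting (a1, a2, a3, a4) = (2, 4, 3, 3) satisfies everything: constraint 2: a4 - a3 = 0; constraint 3: a1 - a3 = -1; constraint 5: a1 + a4 = 5, and the others follow.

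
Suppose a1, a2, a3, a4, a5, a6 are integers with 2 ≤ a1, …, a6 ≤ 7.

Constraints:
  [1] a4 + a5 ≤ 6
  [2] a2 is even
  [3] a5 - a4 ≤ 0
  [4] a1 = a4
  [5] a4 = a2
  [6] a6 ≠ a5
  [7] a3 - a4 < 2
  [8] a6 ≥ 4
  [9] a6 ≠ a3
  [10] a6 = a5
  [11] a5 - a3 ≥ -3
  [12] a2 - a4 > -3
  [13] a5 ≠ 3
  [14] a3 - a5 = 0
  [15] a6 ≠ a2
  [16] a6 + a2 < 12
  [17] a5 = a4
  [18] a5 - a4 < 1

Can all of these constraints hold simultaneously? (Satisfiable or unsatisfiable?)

From constraints 5, 10, and 17, a6 = a5 = a4 = a2, so a6 = a2. But constraint 15 says a6 ≠ a2. Contradiction.

Unsatisfiable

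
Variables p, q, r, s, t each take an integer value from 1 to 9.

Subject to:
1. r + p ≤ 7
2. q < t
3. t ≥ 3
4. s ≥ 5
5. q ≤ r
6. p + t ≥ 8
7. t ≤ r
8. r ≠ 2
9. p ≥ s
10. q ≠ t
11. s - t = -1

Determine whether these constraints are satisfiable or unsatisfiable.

Unsatisfiable

From constraints 3 and 7: r ≥ t ≥ 3. From constraints 4 and 9: p ≥ s ≥ 5. Hence r + p ≥ 8. But constraint 1 requires r + p ≤ 7, and 7 < 8. Contradiction.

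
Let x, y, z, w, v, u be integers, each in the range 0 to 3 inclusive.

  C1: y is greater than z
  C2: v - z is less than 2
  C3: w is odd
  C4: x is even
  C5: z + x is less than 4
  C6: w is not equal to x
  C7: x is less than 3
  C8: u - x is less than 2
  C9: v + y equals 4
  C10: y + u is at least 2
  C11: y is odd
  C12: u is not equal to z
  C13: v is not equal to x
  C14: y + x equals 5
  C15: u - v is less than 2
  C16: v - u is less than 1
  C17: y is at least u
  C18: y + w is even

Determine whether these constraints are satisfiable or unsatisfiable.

Satisfiable

Setting (x, y, z, w, v, u) = (2, 3, 1, 3, 1, 2) satisfies everything: constraint 2: v - z = 0; constraint 5: z + x = 3, and the others follow.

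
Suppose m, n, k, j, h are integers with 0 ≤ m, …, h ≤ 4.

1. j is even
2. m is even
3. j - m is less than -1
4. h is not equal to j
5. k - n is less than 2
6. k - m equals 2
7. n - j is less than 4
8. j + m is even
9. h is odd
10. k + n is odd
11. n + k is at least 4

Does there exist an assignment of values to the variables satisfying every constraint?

Satisfiable

One satisfying assignment is m = 2, n = 3, k = 4, j = 0, h = 3.
For the less obvious constraints — constraint 3: j - m = -2; constraint 5: k - n = 1 — and the others hold by inspection.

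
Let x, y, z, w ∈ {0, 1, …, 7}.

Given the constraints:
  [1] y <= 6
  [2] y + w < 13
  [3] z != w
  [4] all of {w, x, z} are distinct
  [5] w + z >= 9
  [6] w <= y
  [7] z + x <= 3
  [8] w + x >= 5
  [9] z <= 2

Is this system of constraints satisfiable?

From constraints 1 and 6: w ≤ y ≤ 6. From constraint 9: z ≤ 2. Hence w + z ≤ 8. But constraint 5 requires w + z ≥ 9, and 9 > 8. Contradiction.

Unsatisfiable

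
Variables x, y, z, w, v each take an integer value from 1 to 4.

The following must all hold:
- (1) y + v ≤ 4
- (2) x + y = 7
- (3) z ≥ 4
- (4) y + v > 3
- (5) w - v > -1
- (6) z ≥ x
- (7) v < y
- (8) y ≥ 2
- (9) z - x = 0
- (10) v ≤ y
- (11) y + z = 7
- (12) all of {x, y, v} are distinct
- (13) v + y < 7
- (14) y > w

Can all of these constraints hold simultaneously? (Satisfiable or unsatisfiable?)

Try x = 4, y = 3, z = 4, w = 2, v = 1.
Check constraint 1: y + v = 4; constraint 2: x + y = 7. The remaining constraints are straightforward to verify.

Satisfiable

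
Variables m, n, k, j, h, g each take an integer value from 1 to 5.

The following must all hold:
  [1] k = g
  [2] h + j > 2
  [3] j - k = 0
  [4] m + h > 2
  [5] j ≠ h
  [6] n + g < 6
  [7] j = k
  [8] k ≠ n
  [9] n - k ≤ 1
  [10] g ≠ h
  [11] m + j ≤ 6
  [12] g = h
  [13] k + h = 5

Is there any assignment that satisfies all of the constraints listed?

From constraints 1, 7, and 12, j = k = g = h, so j = h. But constraint 5 says j ≠ h. Contradiction.

Unsatisfiable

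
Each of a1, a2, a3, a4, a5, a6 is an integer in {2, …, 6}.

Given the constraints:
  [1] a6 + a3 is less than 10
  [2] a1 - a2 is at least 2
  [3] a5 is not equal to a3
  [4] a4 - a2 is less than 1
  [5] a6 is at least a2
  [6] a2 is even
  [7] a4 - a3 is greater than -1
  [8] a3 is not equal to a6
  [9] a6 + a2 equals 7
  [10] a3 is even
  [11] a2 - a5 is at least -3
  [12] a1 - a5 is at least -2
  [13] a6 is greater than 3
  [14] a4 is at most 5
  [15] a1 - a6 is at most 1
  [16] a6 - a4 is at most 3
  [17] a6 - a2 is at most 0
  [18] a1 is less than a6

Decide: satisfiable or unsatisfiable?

Constraints 2, 15, and 17 give a1 − a2 ≥ 2, a2 − a6 ≥ 0, a6 − a1 ≥ -1.
Adding all 3 inequalities: the left sides telescope to 0, and the right sides sum to 2 + 0 + (-1) = 1. So 0 ≥ 1, which is false.

Unsatisfiable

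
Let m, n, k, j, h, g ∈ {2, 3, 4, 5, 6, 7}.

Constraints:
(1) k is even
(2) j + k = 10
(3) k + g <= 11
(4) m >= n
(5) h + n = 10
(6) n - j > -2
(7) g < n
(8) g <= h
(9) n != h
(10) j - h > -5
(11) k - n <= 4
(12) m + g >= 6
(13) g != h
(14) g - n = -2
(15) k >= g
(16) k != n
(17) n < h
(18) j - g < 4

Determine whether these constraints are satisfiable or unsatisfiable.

Satisfiable

The assignment m = 6, n = 4, k = 6, j = 4, h = 6, g = 2 works:
  constraint 2 holds since j + k = 10.
  constraint 3 holds since k + g = 8.
The rest check out directly.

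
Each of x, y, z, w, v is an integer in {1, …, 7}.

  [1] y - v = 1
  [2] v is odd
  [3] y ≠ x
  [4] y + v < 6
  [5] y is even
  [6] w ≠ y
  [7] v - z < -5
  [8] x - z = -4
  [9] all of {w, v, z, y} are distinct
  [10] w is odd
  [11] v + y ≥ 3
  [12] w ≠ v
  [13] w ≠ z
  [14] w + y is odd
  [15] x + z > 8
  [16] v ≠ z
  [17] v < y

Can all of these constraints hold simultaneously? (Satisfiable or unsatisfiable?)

Satisfiable

Setting (x, y, z, w, v) = (3, 2, 7, 3, 1) satisfies everything: constraint 1: y - v = 1; constraint 4: y + v = 3; constraint 7: v - z = -6, and the others follow.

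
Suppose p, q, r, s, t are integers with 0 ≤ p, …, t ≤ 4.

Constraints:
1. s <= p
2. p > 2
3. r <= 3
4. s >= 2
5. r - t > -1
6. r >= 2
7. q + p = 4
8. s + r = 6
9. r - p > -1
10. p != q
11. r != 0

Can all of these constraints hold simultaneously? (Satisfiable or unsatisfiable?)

Try p = 3, q = 1, r = 3, s = 3, t = 3.
Check constraint 5: r - t = 0; constraint 7: q + p = 4; constraint 8: s + r = 6. The remaining constraints are straightforward to verify.

Satisfiable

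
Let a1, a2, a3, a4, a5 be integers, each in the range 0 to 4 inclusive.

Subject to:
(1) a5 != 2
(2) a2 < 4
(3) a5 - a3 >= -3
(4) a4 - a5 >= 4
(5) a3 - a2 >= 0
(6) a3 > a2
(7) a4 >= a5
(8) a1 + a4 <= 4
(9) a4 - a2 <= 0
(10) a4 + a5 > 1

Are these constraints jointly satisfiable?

Unsatisfiable

Constraints 3, 4, 5, and 9 give a5 − a3 ≥ -3, a3 − a2 ≥ 0, a2 − a4 ≥ 0, a4 − a5 ≥ 4.
Adding all 4 inequalities: the left sides telescope to 0, and the right sides sum to (-3) + 0 + 0 + 4 = 1. So 0 ≥ 1, which is false.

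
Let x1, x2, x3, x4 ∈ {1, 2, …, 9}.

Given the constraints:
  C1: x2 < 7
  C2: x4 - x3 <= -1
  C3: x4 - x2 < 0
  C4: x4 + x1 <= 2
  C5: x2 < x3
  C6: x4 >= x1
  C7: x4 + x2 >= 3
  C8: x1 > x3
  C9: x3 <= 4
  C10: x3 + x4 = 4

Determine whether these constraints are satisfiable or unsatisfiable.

Constraints 3, 5, 6, and 8 give x1 ≤ x4, x4 < x2, x2 < x3, x3 < x1. Chaining: x1 ≤ x4 < x2 < x3 < x1, which forces x1 < x1 — impossible.

Unsatisfiable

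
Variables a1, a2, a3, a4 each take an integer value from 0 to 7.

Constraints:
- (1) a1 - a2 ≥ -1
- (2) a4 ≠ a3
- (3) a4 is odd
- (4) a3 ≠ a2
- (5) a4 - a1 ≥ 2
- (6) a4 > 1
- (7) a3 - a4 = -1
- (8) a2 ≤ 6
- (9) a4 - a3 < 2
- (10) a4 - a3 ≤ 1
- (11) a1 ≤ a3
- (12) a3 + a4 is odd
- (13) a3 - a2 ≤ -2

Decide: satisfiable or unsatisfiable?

Unsatisfiable

Constraints 1, 5, 10, and 13 give a4 − a1 ≥ 2, a1 − a2 ≥ -1, a2 − a3 ≥ 2, a3 − a4 ≥ -1.
Adding all 4 inequalities: the left sides telescope to 0, and the right sides sum to 2 + (-1) + 2 + (-1) = 2. So 0 ≥ 2, which is false.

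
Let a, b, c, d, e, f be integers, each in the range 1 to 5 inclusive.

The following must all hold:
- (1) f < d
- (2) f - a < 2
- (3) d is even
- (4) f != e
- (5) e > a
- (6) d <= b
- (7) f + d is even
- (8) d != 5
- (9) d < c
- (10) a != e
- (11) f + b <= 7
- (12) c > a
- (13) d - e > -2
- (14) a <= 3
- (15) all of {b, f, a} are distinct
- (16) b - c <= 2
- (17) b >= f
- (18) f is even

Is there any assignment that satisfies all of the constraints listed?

Try a = 3, b = 4, c = 5, d = 4, e = 5, f = 2.
Check constraint 2: f - a = -1; constraint 11: f + b = 6. The remaining constraints are straightforward to verify.

Satisfiable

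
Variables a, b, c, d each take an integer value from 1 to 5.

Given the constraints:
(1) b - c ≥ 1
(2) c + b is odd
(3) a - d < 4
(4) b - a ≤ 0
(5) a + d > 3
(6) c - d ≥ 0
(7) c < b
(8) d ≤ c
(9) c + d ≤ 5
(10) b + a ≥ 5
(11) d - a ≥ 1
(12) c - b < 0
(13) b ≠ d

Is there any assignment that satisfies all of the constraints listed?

Constraints 1, 4, 6, and 11 give c − d ≥ 0, d − a ≥ 1, a − b ≥ 0, b − c ≥ 1.
Adding all 4 inequalities: the left sides telescope to 0, and the right sides sum to 0 + 1 + 0 + 1 = 2. So 0 ≥ 2, which is false.

Unsatisfiable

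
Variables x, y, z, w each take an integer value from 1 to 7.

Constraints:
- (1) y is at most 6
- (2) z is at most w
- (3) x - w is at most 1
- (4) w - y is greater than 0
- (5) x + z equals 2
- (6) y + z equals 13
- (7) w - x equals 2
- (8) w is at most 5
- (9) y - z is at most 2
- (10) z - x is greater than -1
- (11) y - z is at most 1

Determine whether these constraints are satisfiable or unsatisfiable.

Unsatisfiable

From constraint 1: y ≤ 6. From constraints 2 and 8: z ≤ w ≤ 5. Hence y + z ≤ 11. But constraint 6 requires y + z = 13, and 13 > 11. Contradiction.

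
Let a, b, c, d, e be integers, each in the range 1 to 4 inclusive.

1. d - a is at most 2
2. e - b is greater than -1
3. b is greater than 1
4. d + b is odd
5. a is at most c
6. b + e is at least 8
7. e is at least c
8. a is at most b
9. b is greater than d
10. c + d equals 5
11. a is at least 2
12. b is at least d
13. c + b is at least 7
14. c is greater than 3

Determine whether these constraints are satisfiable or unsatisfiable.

The assignment a = 2, b = 4, c = 4, d = 1, e = 4 works:
  constraint 1 holds since d - a = -1.
  constraint 2 holds since e - b = 0.
The rest check out directly.

Satisfiable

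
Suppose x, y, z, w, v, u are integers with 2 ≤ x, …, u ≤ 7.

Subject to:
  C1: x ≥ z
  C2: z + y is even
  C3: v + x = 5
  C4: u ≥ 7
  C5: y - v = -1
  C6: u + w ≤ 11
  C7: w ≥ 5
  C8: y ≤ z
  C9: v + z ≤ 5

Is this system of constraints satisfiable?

Unsatisfiable

From constraint 4: u ≥ 7. From constraint 7: w ≥ 5. Hence u + w ≥ 12. But constraint 6 requires u + w ≤ 11, and 11 < 12. Contradiction.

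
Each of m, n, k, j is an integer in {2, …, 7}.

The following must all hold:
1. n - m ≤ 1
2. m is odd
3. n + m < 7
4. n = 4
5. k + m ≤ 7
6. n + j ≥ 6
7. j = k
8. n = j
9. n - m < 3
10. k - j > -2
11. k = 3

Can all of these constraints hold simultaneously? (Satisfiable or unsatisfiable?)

Constraint 4 fixes n = 4 and constraint 11 fixes k = 3. Constraints 7 and 8 give n = j = k, so n = k. But 4 ≠ 3 — contradiction.

Unsatisfiable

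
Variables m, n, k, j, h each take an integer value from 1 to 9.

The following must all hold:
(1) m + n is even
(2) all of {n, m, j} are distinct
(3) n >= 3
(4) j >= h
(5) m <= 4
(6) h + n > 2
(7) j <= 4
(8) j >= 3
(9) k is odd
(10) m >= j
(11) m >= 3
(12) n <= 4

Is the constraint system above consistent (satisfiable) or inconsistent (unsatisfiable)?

Unsatisfiable

Constraints 3, 5, 7, 8, 11, and 12 confine each of n, m, j to the 2 values {3, 4}.
Constraint 2 requires all 3 of them to be distinct, but only 2 values are available — impossible by the pigeonhole principle.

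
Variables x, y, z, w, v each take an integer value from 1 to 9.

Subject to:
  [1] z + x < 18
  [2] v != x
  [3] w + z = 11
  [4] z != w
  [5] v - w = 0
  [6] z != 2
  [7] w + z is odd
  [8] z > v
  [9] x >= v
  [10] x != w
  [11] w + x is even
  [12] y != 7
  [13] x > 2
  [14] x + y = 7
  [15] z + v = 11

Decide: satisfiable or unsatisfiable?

Satisfiable

One satisfying assignment is x = 6, y = 1, z = 9, w = 2, v = 2.
For the less obvious constraints — constraint 1: z + x = 15; constraint 3: w + z = 11; constraint 5: v - w = 0 — and the others hold by inspection.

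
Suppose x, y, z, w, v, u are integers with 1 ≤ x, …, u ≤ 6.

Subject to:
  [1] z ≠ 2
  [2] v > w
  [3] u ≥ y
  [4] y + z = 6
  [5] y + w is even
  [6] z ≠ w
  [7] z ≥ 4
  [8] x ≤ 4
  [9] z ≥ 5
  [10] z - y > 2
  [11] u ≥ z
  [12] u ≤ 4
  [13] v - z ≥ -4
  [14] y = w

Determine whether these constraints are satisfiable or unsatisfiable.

Unsatisfiable

From constraints 9 and 11: u ≥ z and z ≥ 5, so u ≥ 5. From constraint 12: u ≤ 4. But 4 < 5, so no value of u works.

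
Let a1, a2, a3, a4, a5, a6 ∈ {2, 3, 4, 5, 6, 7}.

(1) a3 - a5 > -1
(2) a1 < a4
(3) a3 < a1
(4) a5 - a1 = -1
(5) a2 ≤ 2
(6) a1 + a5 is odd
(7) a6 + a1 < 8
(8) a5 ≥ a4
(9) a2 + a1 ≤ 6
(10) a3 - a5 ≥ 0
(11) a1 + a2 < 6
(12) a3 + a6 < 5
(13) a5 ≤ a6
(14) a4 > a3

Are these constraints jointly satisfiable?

Constraints 2, 3, 8, and 10 give a5 ≤ a3, a3 < a1, a1 < a4, a4 ≤ a5. Chaining: a5 ≤ a3 < a1 < a4 ≤ a5, which forces a5 < a5 — impossible.

Unsatisfiable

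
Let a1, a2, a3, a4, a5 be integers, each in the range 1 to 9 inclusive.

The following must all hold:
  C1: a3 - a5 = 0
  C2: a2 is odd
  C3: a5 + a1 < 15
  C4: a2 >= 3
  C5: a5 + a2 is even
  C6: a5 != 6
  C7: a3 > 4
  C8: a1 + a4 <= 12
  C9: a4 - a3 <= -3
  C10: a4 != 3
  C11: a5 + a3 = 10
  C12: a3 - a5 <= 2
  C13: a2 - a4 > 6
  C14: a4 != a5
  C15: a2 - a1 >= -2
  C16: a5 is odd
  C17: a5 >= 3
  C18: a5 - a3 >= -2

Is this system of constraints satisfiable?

Take a1 = 8, a2 = 9, a3 = 5, a4 = 2, a5 = 5. Then constraint 1: a3 - a5 = 0; constraint 3: a5 + a1 = 13; constraint 8: a1 + a4 = 10, and every other listed constraint is also met.

Satisfiable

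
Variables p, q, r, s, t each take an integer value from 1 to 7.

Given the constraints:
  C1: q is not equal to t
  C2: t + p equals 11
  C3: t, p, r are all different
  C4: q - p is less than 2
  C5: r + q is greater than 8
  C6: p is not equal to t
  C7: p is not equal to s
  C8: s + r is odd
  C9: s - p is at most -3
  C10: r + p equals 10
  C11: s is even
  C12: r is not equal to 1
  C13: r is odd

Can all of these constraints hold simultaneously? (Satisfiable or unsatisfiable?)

Try p = 7, q = 7, r = 3, s = 4, t = 4.
Check constraint 2: t + p = 11; constraint 4: q - p = 0; constraint 5: r + q = 10. The remaining constraints are straightforward to verify.

Satisfiable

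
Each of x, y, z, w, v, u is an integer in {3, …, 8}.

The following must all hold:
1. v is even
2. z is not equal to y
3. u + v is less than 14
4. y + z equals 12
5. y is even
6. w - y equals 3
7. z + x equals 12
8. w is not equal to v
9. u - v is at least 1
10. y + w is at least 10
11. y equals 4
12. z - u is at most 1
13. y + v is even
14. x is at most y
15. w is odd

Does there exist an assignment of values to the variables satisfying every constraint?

Satisfiable

Setting (x, y, z, w, v, u) = (4, 4, 8, 7, 6, 7) satisfies everything: constraint 3: u + v = 13; constraint 4: y + z = 12; constraint 6: w - y = 3, and the others follow.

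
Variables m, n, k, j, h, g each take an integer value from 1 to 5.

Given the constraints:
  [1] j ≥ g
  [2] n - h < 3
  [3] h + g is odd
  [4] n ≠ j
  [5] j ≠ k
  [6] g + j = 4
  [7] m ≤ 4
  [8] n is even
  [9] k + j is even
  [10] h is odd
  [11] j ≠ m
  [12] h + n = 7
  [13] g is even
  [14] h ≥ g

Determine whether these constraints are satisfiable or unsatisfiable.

Satisfiable

Take m = 4, n = 4, k = 4, j = 2, h = 3, g = 2. Then constraint 2: n - h = 1; constraint 6: g + j = 4, and every other listed constraint is also met.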